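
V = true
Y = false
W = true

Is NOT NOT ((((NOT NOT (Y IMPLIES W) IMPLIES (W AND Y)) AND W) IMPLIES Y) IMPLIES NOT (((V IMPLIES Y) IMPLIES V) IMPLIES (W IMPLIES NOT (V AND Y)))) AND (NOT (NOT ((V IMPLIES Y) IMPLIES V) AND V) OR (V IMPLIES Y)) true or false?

false

Y IMPLIES W = false IMPLIES true = true
NOT (Y IMPLIES W) = NOT true = false
NOT NOT (Y IMPLIES W) = NOT false = true
W AND Y = true AND false = false
NOT NOT (Y IMPLIES W) IMPLIES (W AND Y) = true IMPLIES false = false
(NOT NOT (Y IMPLIES W) IMPLIES (W AND Y)) AND W = false AND true = false
((NOT NOT (Y IMPLIES W) IMPLIES (W AND Y)) AND W) IMPLIES Y = false IMPLIES false = true
V IMPLIES Y = true IMPLIES false = false
(V IMPLIES Y) IMPLIES V = false IMPLIES true = true
V AND Y = true AND false = false
NOT (V AND Y) = NOT false = true
W IMPLIES NOT (V AND Y) = true IMPLIES true = true
((V IMPLIES Y) IMPLIES V) IMPLIES (W IMPLIES NOT (V AND Y)) = true IMPLIES true = true
NOT (((V IMPLIES Y) IMPLIES V) IMPLIES (W IMPLIES NOT (V AND Y))) = NOT true = false
(((NOT NOT (Y IMPLIES W) IMPLIES (W AND Y)) AND W) IMPLIES Y) IMPLIES NOT (((V IMPLIES Y) IMPLIES V) IMPLIES (W IMPLIES NOT (V AND Y))) = true IMPLIES false = false
NOT ((((NOT NOT (Y IMPLIES W) IMPLIES (W AND Y)) AND W) IMPLIES Y) IMPLIES NOT (((V IMPLIES Y) IMPLIES V) IMPLIES (W IMPLIES NOT (V AND Y)))) = NOT false = true
NOT NOT ((((NOT NOT (Y IMPLIES W) IMPLIES (W AND Y)) AND W) IMPLIES Y) IMPLIES NOT (((V IMPLIES Y) IMPLIES V) IMPLIES (W IMPLIES NOT (V AND Y)))) = NOT true = false
V IMPLIES Y = true IMPLIES false = false
(V IMPLIES Y) IMPLIES V = false IMPLIES true = true
NOT ((V IMPLIES Y) IMPLIES V) = NOT true = false
NOT ((V IMPLIES Y) IMPLIES V) AND V = false AND true = false
NOT (NOT ((V IMPLIES Y) IMPLIES V) AND V) = NOT false = true
V IMPLIES Y = true IMPLIES false = false
NOT (NOT ((V IMPLIES Y) IMPLIES V) AND V) OR (V IMPLIES Y) = true OR false = true
NOT NOT ((((NOT NOT (Y IMPLIES W) IMPLIES (W AND Y)) AND W) IMPLIES Y) IMPLIES NOT (((V IMPLIES Y) IMPLIES V) IMPLIES (W IMPLIES NOT (V AND Y)))) AND (NOT (NOT ((V IMPLIES Y) IMPLIES V) AND V) OR (V IMPLIES Y)) = false AND true = false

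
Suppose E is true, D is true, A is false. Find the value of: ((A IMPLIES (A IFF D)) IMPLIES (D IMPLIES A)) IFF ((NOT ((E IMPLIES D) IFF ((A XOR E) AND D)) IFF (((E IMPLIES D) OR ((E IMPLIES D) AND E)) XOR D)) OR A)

False

A IFF D = False IFF True = False
A IMPLIES (A IFF D) = False IMPLIES False = True
D IMPLIES A = True IMPLIES False = False
(A IMPLIES (A IFF D)) IMPLIES (D IMPLIES A) = True IMPLIES False = False
E IMPLIES D = True IMPLIES True = True
A XOR E = False XOR True = True
(A XOR E) AND D = True AND True = True
(E IMPLIES D) IFF ((A XOR E) AND D) = True IFF True = True
NOT ((E IMPLIES D) IFF ((A XOR E) AND D)) = NOT True = False
E IMPLIES D = True IMPLIES True = True
E IMPLIES D = True IMPLIES True = True
(E IMPLIES D) AND E = True AND True = True
(E IMPLIES D) OR ((E IMPLIES D) AND E) = True OR True = True
((E IMPLIES D) OR ((E IMPLIES D) AND E)) XOR D = True XOR True = False
NOT ((E IMPLIES D) IFF ((A XOR E) AND D)) IFF (((E IMPLIES D) OR ((E IMPLIES D) AND E)) XOR D) = False IFF False = True
(NOT ((E IMPLIES D) IFF ((A XOR E) AND D)) IFF (((E IMPLIES D) OR ((E IMPLIES D) AND E)) XOR D)) OR A = True OR False = True
((A IMPLIES (A IFF D)) IMPLIES (D IMPLIES A)) IFF ((NOT ((E IMPLIES D) IFF ((A XOR E) AND D)) IFF (((E IMPLIES D) OR ((E IMPLIES D) AND E)) XOR D)) OR A) = False IFF True = False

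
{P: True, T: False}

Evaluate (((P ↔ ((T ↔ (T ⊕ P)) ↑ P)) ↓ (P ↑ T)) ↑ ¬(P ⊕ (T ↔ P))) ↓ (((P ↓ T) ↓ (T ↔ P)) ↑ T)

False

T ⊕ P = False ⊕ True = True
T ↔ (T ⊕ P) = False ↔ True = False
(T ↔ (T ⊕ P)) ↑ P = False ↑ True = True
P ↔ ((T ↔ (T ⊕ P)) ↑ P) = True ↔ True = True
P ↑ T = True ↑ False = True
(P ↔ ((T ↔ (T ⊕ P)) ↑ P)) ↓ (P ↑ T) = True ↓ True = False
T ↔ P = False ↔ True = False
P ⊕ (T ↔ P) = True ⊕ False = True
¬(P ⊕ (T ↔ P)) = ¬True = False
((P ↔ ((T ↔ (T ⊕ P)) ↑ P)) ↓ (P ↑ T)) ↑ ¬(P ⊕ (T ↔ P)) = False ↑ False = True
P ↓ T = True ↓ False = False
T ↔ P = False ↔ True = False
(P ↓ T) ↓ (T ↔ P) = False ↓ False = True
((P ↓ T) ↓ (T ↔ P)) ↑ T = True ↑ False = True
(((P ↔ ((T ↔ (T ⊕ P)) ↑ P)) ↓ (P ↑ T)) ↑ ¬(P ⊕ (T ↔ P))) ↓ (((P ↓ T) ↓ (T ↔ P)) ↑ T) = True ↓ True = False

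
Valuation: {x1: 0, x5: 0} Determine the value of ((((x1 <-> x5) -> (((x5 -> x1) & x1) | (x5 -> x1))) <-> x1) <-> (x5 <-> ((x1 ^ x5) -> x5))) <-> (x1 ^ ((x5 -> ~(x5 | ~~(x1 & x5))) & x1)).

0

Substituting x1=0, x5=0:
x1 <-> x5 = 0 <-> 0 = 1
x5 -> x1 = 0 -> 0 = 1
(x5 -> x1) & x1 = 1 & 0 = 0
x5 -> x1 = 0 -> 0 = 1
((x5 -> x1) & x1) | (x5 -> x1) = 0 | 1 = 1
(x1 <-> x5) -> (((x5 -> x1) & x1) | (x5 -> x1)) = 1 -> 1 = 1
((x1 <-> x5) -> (((x5 -> x1) & x1) | (x5 -> x1))) <-> x1 = 1 <-> 0 = 0
x1 ^ x5 = 0 ^ 0 = 0
(x1 ^ x5) -> x5 = 0 -> 0 = 1
x5 <-> ((x1 ^ x5) -> x5) = 0 <-> 1 = 0
(((x1 <-> x5) -> (((x5 -> x1) & x1) | (x5 -> x1))) <-> x1) <-> (x5 <-> ((x1 ^ x5) -> x5)) = 0 <-> 0 = 1
x1 & x5 = 0 & 0 = 0
~(x1 & x5) = ~0 = 1
~~(x1 & x5) = ~1 = 0
x5 | ~~(x1 & x5) = 0 | 0 = 0
~(x5 | ~~(x1 & x5)) = ~0 = 1
x5 -> ~(x5 | ~~(x1 & x5)) = 0 -> 1 = 1
(x5 -> ~(x5 | ~~(x1 & x5))) & x1 = 1 & 0 = 0
x1 ^ ((x5 -> ~(x5 | ~~(x1 & x5))) & x1) = 0 ^ 0 = 0
((((x1 <-> x5) -> (((x5 -> x1) & x1) | (x5 -> x1))) <-> x1) <-> (x5 <-> ((x1 ^ x5) -> x5))) <-> (x1 ^ ((x5 -> ~(x5 | ~~(x1 & x5))) & x1)) = 1 <-> 0 = 0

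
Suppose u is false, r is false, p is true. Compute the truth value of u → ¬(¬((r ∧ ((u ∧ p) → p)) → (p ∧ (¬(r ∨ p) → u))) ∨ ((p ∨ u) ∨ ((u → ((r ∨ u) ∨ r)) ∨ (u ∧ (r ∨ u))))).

Substituting u=F, r=F, p=T:
u ∧ p = F ∧ T = F
(u ∧ p) → p = F → T = T
r ∧ ((u ∧ p) → p) = F ∧ T = F
r ∨ p = F ∨ T = T
¬(r ∨ p) = ¬T = F
¬(r ∨ p) → u = F → F = T
p ∧ (¬(r ∨ p) → u) = T ∧ T = T
(r ∧ ((u ∧ p) → p)) → (p ∧ (¬(r ∨ p) → u)) = F → T = T
¬((r ∧ ((u ∧ p) → p)) → (p ∧ (¬(r ∨ p) → u))) = ¬T = F
p ∨ u = T ∨ F = T
r ∨ u = F ∨ F = F
(r ∨ u) ∨ r = F ∨ F = F
u → ((r ∨ u) ∨ r) = F → F = T
r ∨ u = F ∨ F = F
u ∧ (r ∨ u) = F ∧ F = F
(u → ((r ∨ u) ∨ r)) ∨ (u ∧ (r ∨ u)) = T ∨ F = T
(p ∨ u) ∨ ((u → ((r ∨ u) ∨ r)) ∨ (u ∧ (r ∨ u))) = T ∨ T = T
¬((r ∧ ((u ∧ p) → p)) → (p ∧ (¬(r ∨ p) → u))) ∨ ((p ∨ u) ∨ ((u → ((r ∨ u) ∨ r)) ∨ (u ∧ (r ∨ u)))) = F ∨ T = T
¬(¬((r ∧ ((u ∧ p) → p)) → (p ∧ (¬(r ∨ p) → u))) ∨ ((p ∨ u) ∨ ((u → ((r ∨ u) ∨ r)) ∨ (u ∧ (r ∨ u))))) = ¬T = F
u → ¬(¬((r ∧ ((u ∧ p) → p)) → (p ∧ (¬(r ∨ p) → u))) ∨ ((p ∨ u) ∨ ((u → ((r ∨ u) ∨ r)) ∨ (u ∧ (r ∨ u))))) = F → F = T

T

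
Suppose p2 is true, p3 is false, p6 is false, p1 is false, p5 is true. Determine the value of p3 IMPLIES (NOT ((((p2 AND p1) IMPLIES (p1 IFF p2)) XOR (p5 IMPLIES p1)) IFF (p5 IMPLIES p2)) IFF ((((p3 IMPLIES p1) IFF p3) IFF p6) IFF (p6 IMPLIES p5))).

True

p2 AND p1 = True AND False = False
p1 IFF p2 = False IFF True = False
(p2 AND p1) IMPLIES (p1 IFF p2) = False IMPLIES False = True
p5 IMPLIES p1 = True IMPLIES False = False
((p2 AND p1) IMPLIES (p1 IFF p2)) XOR (p5 IMPLIES p1) = True XOR False = True
p5 IMPLIES p2 = True IMPLIES True = True
(((p2 AND p1) IMPLIES (p1 IFF p2)) XOR (p5 IMPLIES p1)) IFF (p5 IMPLIES p2) = True IFF True = True
NOT ((((p2 AND p1) IMPLIES (p1 IFF p2)) XOR (p5 IMPLIES p1)) IFF (p5 IMPLIES p2)) = NOT True = False
p3 IMPLIES p1 = False IMPLIES False = True
(p3 IMPLIES p1) IFF p3 = True IFF False = False
((p3 IMPLIES p1) IFF p3) IFF p6 = False IFF False = True
p6 IMPLIES p5 = False IMPLIES True = True
(((p3 IMPLIES p1) IFF p3) IFF p6) IFF (p6 IMPLIES p5) = True IFF True = True
NOT ((((p2 AND p1) IMPLIES (p1 IFF p2)) XOR (p5 IMPLIES p1)) IFF (p5 IMPLIES p2)) IFF ((((p3 IMPLIES p1) IFF p3) IFF p6) IFF (p6 IMPLIES p5)) = False IFF True = False
p3 IMPLIES (NOT ((((p2 AND p1) IMPLIES (p1 IFF p2)) XOR (p5 IMPLIES p1)) IFF (p5 IMPLIES p2)) IFF ((((p3 IMPLIES p1) IFF p3) IFF p6) IFF (p6 IMPLIES p5))) = False IMPLIES False = True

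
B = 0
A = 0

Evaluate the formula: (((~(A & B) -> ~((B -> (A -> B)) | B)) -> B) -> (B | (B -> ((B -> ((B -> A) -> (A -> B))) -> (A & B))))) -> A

0

A & B = 0 & 0 = 0
~(A & B) = ~0 = 1
A -> B = 0 -> 0 = 1
B -> (A -> B) = 0 -> 1 = 1
(B -> (A -> B)) | B = 1 | 0 = 1
~((B -> (A -> B)) | B) = ~1 = 0
~(A & B) -> ~((B -> (A -> B)) | B) = 1 -> 0 = 0
(~(A & B) -> ~((B -> (A -> B)) | B)) -> B = 0 -> 0 = 1
B -> A = 0 -> 0 = 1
A -> B = 0 -> 0 = 1
(B -> A) -> (A -> B) = 1 -> 1 = 1
B -> ((B -> A) -> (A -> B)) = 0 -> 1 = 1
A & B = 0 & 0 = 0
(B -> ((B -> A) -> (A -> B))) -> (A & B) = 1 -> 0 = 0
B -> ((B -> ((B -> A) -> (A -> B))) -> (A & B)) = 0 -> 0 = 1
B | (B -> ((B -> ((B -> A) -> (A -> B))) -> (A & B))) = 0 | 1 = 1
((~(A & B) -> ~((B -> (A -> B)) | B)) -> B) -> (B | (B -> ((B -> ((B -> A) -> (A -> B))) -> (A & B)))) = 1 -> 1 = 1
(((~(A & B) -> ~((B -> (A -> B)) | B)) -> B) -> (B | (B -> ((B -> ((B -> A) -> (A -> B))) -> (A & B))))) -> A = 1 -> 0 = 0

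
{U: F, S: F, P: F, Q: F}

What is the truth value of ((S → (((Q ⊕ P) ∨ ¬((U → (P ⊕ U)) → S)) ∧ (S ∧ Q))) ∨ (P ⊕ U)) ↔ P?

F

Q ⊕ P = F ⊕ F = F
P ⊕ U = F ⊕ F = F
U → (P ⊕ U) = F → F = T
(U → (P ⊕ U)) → S = T → F = F
¬((U → (P ⊕ U)) → S) = ¬F = T
(Q ⊕ P) ∨ ¬((U → (P ⊕ U)) → S) = F ∨ T = T
S ∧ Q = F ∧ F = F
((Q ⊕ P) ∨ ¬((U → (P ⊕ U)) → S)) ∧ (S ∧ Q) = T ∧ F = F
S → (((Q ⊕ P) ∨ ¬((U → (P ⊕ U)) → S)) ∧ (S ∧ Q)) = F → F = T
P ⊕ U = F ⊕ F = F
(S → (((Q ⊕ P) ∨ ¬((U → (P ⊕ U)) → S)) ∧ (S ∧ Q))) ∨ (P ⊕ U) = T ∨ F = T
((S → (((Q ⊕ P) ∨ ¬((U → (P ⊕ U)) → S)) ∧ (S ∧ Q))) ∨ (P ⊕ U)) ↔ P = T ↔ F = F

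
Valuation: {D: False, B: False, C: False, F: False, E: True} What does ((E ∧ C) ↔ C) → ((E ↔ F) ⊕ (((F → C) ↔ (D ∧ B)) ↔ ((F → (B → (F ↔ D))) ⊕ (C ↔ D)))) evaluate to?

E ∧ C = True ∧ False = False
(E ∧ C) ↔ C = False ↔ False = True
E ↔ F = True ↔ False = False
F → C = False → False = True
D ∧ B = False ∧ False = False
(F → C) ↔ (D ∧ B) = True ↔ False = False
F ↔ D = False ↔ False = True
B → (F ↔ D) = False → True = True
F → (B → (F ↔ D)) = False → True = True
C ↔ D = False ↔ False = True
(F → (B → (F ↔ D))) ⊕ (C ↔ D) = True ⊕ True = False
((F → C) ↔ (D ∧ B)) ↔ ((F → (B → (F ↔ D))) ⊕ (C ↔ D)) = False ↔ False = True
(E ↔ F) ⊕ (((F → C) ↔ (D ∧ B)) ↔ ((F → (B → (F ↔ D))) ⊕ (C ↔ D))) = False ⊕ True = True
((E ∧ C) ↔ C) → ((E ↔ F) ⊕ (((F → C) ↔ (D ∧ B)) ↔ ((F → (B → (F ↔ D))) ⊕ (C ↔ D)))) = True → True = True

True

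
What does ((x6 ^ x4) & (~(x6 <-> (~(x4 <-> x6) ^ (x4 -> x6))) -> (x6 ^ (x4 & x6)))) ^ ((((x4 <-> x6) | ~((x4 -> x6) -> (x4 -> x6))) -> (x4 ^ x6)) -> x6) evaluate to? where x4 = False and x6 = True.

x6 ^ x4 = True ^ False = True
x4 <-> x6 = False <-> True = False
~(x4 <-> x6) = ~False = True
x4 -> x6 = False -> True = True
~(x4 <-> x6) ^ (x4 -> x6) = True ^ True = False
x6 <-> (~(x4 <-> x6) ^ (x4 -> x6)) = True <-> False = False
~(x6 <-> (~(x4 <-> x6) ^ (x4 -> x6))) = ~False = True
x4 & x6 = False & True = False
x6 ^ (x4 & x6) = True ^ False = True
~(x6 <-> (~(x4 <-> x6) ^ (x4 -> x6))) -> (x6 ^ (x4 & x6)) = True -> True = True
(x6 ^ x4) & (~(x6 <-> (~(x4 <-> x6) ^ (x4 -> x6))) -> (x6 ^ (x4 & x6))) = True & True = True
x4 <-> x6 = False <-> True = False
x4 -> x6 = False -> True = True
x4 -> x6 = False -> True = True
(x4 -> x6) -> (x4 -> x6) = True -> True = True
~((x4 -> x6) -> (x4 -> x6)) = ~True = False
(x4 <-> x6) | ~((x4 -> x6) -> (x4 -> x6)) = False | False = False
x4 ^ x6 = False ^ True = True
((x4 <-> x6) | ~((x4 -> x6) -> (x4 -> x6))) -> (x4 ^ x6) = False -> True = True
(((x4 <-> x6) | ~((x4 -> x6) -> (x4 -> x6))) -> (x4 ^ x6)) -> x6 = True -> True = True
((x6 ^ x4) & (~(x6 <-> (~(x4 <-> x6) ^ (x4 -> x6))) -> (x6 ^ (x4 & x6)))) ^ ((((x4 <-> x6) | ~((x4 -> x6) -> (x4 -> x6))) -> (x4 ^ x6)) -> x6) = True ^ True = False

False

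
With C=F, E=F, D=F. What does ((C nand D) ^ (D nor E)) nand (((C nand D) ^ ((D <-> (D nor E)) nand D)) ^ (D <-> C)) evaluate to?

T

C nand D = F nand F = T
D nor E = F nor F = T
(C nand D) ^ (D nor E) = T ^ T = F
C nand D = F nand F = T
D nor E = F nor F = T
D <-> (D nor E) = F <-> T = F
(D <-> (D nor E)) nand D = F nand F = T
(C nand D) ^ ((D <-> (D nor E)) nand D) = T ^ T = F
D <-> C = F <-> F = T
((C nand D) ^ ((D <-> (D nor E)) nand D)) ^ (D <-> C) = F ^ T = T
((C nand D) ^ (D nor E)) nand (((C nand D) ^ ((D <-> (D nor E)) nand D)) ^ (D <-> C)) = F nand T = T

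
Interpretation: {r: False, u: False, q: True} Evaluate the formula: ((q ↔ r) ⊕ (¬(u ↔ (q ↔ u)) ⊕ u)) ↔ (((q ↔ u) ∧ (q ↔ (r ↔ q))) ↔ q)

q ↔ r = True ↔ False = False
q ↔ u = True ↔ False = False
u ↔ (q ↔ u) = False ↔ False = True
¬(u ↔ (q ↔ u)) = ¬True = False
¬(u ↔ (q ↔ u)) ⊕ u = False ⊕ False = False
(q ↔ r) ⊕ (¬(u ↔ (q ↔ u)) ⊕ u) = False ⊕ False = False
q ↔ u = True ↔ False = False
r ↔ q = False ↔ True = False
q ↔ (r ↔ q) = True ↔ False = False
(q ↔ u) ∧ (q ↔ (r ↔ q)) = False ∧ False = False
((q ↔ u) ∧ (q ↔ (r ↔ q))) ↔ q = False ↔ True = False
((q ↔ r) ⊕ (¬(u ↔ (q ↔ u)) ⊕ u)) ↔ (((q ↔ u) ∧ (q ↔ (r ↔ q))) ↔ q) = False ↔ False = True

True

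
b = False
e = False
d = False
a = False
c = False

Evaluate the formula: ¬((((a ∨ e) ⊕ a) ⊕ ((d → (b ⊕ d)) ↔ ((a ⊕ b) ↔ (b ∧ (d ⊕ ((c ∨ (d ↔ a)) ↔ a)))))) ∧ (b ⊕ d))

True

a ∨ e = False ∨ False = False
(a ∨ e) ⊕ a = False ⊕ False = False
b ⊕ d = False ⊕ False = False
d → (b ⊕ d) = False → False = True
a ⊕ b = False ⊕ False = False
d ↔ a = False ↔ False = True
c ∨ (d ↔ a) = False ∨ True = True
(c ∨ (d ↔ a)) ↔ a = True ↔ False = False
d ⊕ ((c ∨ (d ↔ a)) ↔ a) = False ⊕ False = False
b ∧ (d ⊕ ((c ∨ (d ↔ a)) ↔ a)) = False ∧ False = False
(a ⊕ b) ↔ (b ∧ (d ⊕ ((c ∨ (d ↔ a)) ↔ a))) = False ↔ False = True
(d → (b ⊕ d)) ↔ ((a ⊕ b) ↔ (b ∧ (d ⊕ ((c ∨ (d ↔ a)) ↔ a)))) = True ↔ True = True
((a ∨ e) ⊕ a) ⊕ ((d → (b ⊕ d)) ↔ ((a ⊕ b) ↔ (b ∧ (d ⊕ ((c ∨ (d ↔ a)) ↔ a))))) = False ⊕ True = True
b ⊕ d = False ⊕ False = False
(((a ∨ e) ⊕ a) ⊕ ((d → (b ⊕ d)) ↔ ((a ⊕ b) ↔ (b ∧ (d ⊕ ((c ∨ (d ↔ a)) ↔ a)))))) ∧ (b ⊕ d) = True ∧ False = False
¬((((a ∨ e) ⊕ a) ⊕ ((d → (b ⊕ d)) ↔ ((a ⊕ b) ↔ (b ∧ (d ⊕ ((c ∨ (d ↔ a)) ↔ a)))))) ∧ (b ⊕ d)) = ¬False = True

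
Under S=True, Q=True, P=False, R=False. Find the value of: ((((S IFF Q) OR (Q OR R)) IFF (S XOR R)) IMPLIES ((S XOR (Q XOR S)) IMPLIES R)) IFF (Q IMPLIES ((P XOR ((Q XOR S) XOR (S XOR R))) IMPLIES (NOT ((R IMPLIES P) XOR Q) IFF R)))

S IFF Q = True IFF True = True
Q OR R = True OR False = True
(S IFF Q) OR (Q OR R) = True OR True = True
S XOR R = True XOR False = True
((S IFF Q) OR (Q OR R)) IFF (S XOR R) = True IFF True = True
Q XOR S = True XOR True = False
S XOR (Q XOR S) = True XOR False = True
(S XOR (Q XOR S)) IMPLIES R = True IMPLIES False = False
(((S IFF Q) OR (Q OR R)) IFF (S XOR R)) IMPLIES ((S XOR (Q XOR S)) IMPLIES R) = True IMPLIES False = False
Q XOR S = True XOR True = False
S XOR R = True XOR False = True
(Q XOR S) XOR (S XOR R) = False XOR True = True
P XOR ((Q XOR S) XOR (S XOR R)) = False XOR True = True
R IMPLIES P = False IMPLIES False = True
(R IMPLIES P) XOR Q = True XOR True = False
NOT ((R IMPLIES P) XOR Q) = NOT False = True
NOT ((R IMPLIES P) XOR Q) IFF R = True IFF False = False
(P XOR ((Q XOR S) XOR (S XOR R))) IMPLIES (NOT ((R IMPLIES P) XOR Q) IFF R) = True IMPLIES False = False
Q IMPLIES ((P XOR ((Q XOR S) XOR (S XOR R))) IMPLIES (NOT ((R IMPLIES P) XOR Q) IFF R)) = True IMPLIES False = False
((((S IFF Q) OR (Q OR R)) IFF (S XOR R)) IMPLIES ((S XOR (Q XOR S)) IMPLIES R)) IFF (Q IMPLIES ((P XOR ((Q XOR S) XOR (S XOR R))) IMPLIES (NOT ((R IMPLIES P) XOR Q) IFF R))) = False IFF False = True

True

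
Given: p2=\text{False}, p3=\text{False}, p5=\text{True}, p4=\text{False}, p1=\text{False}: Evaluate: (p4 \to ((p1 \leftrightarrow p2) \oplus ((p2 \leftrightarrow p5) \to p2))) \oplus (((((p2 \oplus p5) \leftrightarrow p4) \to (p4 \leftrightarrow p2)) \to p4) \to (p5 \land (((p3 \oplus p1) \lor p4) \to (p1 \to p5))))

p1 \leftrightarrow p2 = \text{False} \leftrightarrow \text{False} = \text{True}
p2 \leftrightarrow p5 = \text{False} \leftrightarrow \text{True} = \text{False}
(p2 \leftrightarrow p5) \to p2 = \text{False} \to \text{False} = \text{True}
(p1 \leftrightarrow p2) \oplus ((p2 \leftrightarrow p5) \to p2) = \text{True} \oplus \text{True} = \text{False}
p4 \to ((p1 \leftrightarrow p2) \oplus ((p2 \leftrightarrow p5) \to p2)) = \text{False} \to \text{False} = \text{True}
p2 \oplus p5 = \text{False} \oplus \text{True} = \text{True}
(p2 \oplus p5) \leftrightarrow p4 = \text{True} \leftrightarrow \text{False} = \text{False}
p4 \leftrightarrow p2 = \text{False} \leftrightarrow \text{False} = \text{True}
((p2 \oplus p5) \leftrightarrow p4) \to (p4 \leftrightarrow p2) = \text{False} \to \text{True} = \text{True}
(((p2 \oplus p5) \leftrightarrow p4) \to (p4 \leftrightarrow p2)) \to p4 = \text{True} \to \text{False} = \text{False}
p3 \oplus p1 = \text{False} \oplus \text{False} = \text{False}
(p3 \oplus p1) \lor p4 = \text{False} \lor \text{False} = \text{False}
p1 \to p5 = \text{False} \to \text{True} = \text{True}
((p3 \oplus p1) \lor p4) \to (p1 \to p5) = \text{False} \to \text{True} = \text{True}
p5 \land (((p3 \oplus p1) \lor p4) \to (p1 \to p5)) = \text{True} \land \text{True} = \text{True}
((((p2 \oplus p5) \leftrightarrow p4) \to (p4 \leftrightarrow p2)) \to p4) \to (p5 \land (((p3 \oplus p1) \lor p4) \to (p1 \to p5))) = \text{False} \to \text{True} = \text{True}
(p4 \to ((p1 \leftrightarrow p2) \oplus ((p2 \leftrightarrow p5) \to p2))) \oplus (((((p2 \oplus p5) \leftrightarrow p4) \to (p4 \leftrightarrow p2)) \to p4) \to (p5 \land (((p3 \oplus p1) \lor p4) \to (p1 \to p5)))) = \text{True} \oplus \text{True} = \text{False}

\text{False}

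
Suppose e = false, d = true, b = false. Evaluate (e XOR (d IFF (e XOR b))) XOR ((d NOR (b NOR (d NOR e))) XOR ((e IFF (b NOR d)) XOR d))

false

Substituting e=false, d=true, b=false:
e XOR b = false XOR false = false
d IFF (e XOR b) = true IFF false = false
e XOR (d IFF (e XOR b)) = false XOR false = false
d NOR e = true NOR false = false
b NOR (d NOR e) = false NOR false = true
d NOR (b NOR (d NOR e)) = true NOR true = false
b NOR d = false NOR true = false
e IFF (b NOR d) = false IFF false = true
(e IFF (b NOR d)) XOR d = true XOR true = false
(d NOR (b NOR (d NOR e))) XOR ((e IFF (b NOR d)) XOR d) = false XOR false = false
(e XOR (d IFF (e XOR b))) XOR ((d NOR (b NOR (d NOR e))) XOR ((e IFF (b NOR d)) XOR d)) = false XOR false = false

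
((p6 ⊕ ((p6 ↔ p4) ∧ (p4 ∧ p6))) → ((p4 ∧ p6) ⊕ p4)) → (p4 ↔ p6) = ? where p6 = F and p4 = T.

Substituting p6=F, p4=T:
p6 ↔ p4 = F ↔ T = F
p4 ∧ p6 = T ∧ F = F
(p6 ↔ p4) ∧ (p4 ∧ p6) = F ∧ F = F
p6 ⊕ ((p6 ↔ p4) ∧ (p4 ∧ p6)) = F ⊕ F = F
p4 ∧ p6 = T ∧ F = F
(p4 ∧ p6) ⊕ p4 = F ⊕ T = T
(p6 ⊕ ((p6 ↔ p4) ∧ (p4 ∧ p6))) → ((p4 ∧ p6) ⊕ p4) = F → T = T
p4 ↔ p6 = T ↔ F = F
((p6 ⊕ ((p6 ↔ p4) ∧ (p4 ∧ p6))) → ((p4 ∧ p6) ⊕ p4)) → (p4 ↔ p6) = T → F = F

F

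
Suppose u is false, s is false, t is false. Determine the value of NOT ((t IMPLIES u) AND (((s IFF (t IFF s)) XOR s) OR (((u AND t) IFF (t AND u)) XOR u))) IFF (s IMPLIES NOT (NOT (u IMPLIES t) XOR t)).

false

t IMPLIES u = false IMPLIES false = true
t IFF s = false IFF false = true
s IFF (t IFF s) = false IFF true = false
(s IFF (t IFF s)) XOR s = false XOR false = false
u AND t = false AND false = false
t AND u = false AND false = false
(u AND t) IFF (t AND u) = false IFF false = true
((u AND t) IFF (t AND u)) XOR u = true XOR false = true
((s IFF (t IFF s)) XOR s) OR (((u AND t) IFF (t AND u)) XOR u) = false OR true = true
(t IMPLIES u) AND (((s IFF (t IFF s)) XOR s) OR (((u AND t) IFF (t AND u)) XOR u)) = true AND true = true
NOT ((t IMPLIES u) AND (((s IFF (t IFF s)) XOR s) OR (((u AND t) IFF (t AND u)) XOR u))) = NOT true = false
u IMPLIES t = false IMPLIES false = true
NOT (u IMPLIES t) = NOT true = false
NOT (u IMPLIES t) XOR t = false XOR false = false
NOT (NOT (u IMPLIES t) XOR t) = NOT false = true
s IMPLIES NOT (NOT (u IMPLIES t) XOR t) = false IMPLIES true = true
NOT ((t IMPLIES u) AND (((s IFF (t IFF s)) XOR s) OR (((u AND t) IFF (t AND u)) XOR u))) IFF (s IMPLIES NOT (NOT (u IMPLIES t) XOR t)) = false IFF true = false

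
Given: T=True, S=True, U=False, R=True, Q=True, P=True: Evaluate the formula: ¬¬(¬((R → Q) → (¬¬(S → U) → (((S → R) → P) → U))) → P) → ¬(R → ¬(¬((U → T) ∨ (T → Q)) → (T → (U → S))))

True

R → Q = True → True = True
S → U = True → False = False
¬(S → U) = ¬False = True
¬¬(S → U) = ¬True = False
S → R = True → True = True
(S → R) → P = True → True = True
((S → R) → P) → U = True → False = False
¬¬(S → U) → (((S → R) → P) → U) = False → False = True
(R → Q) → (¬¬(S → U) → (((S → R) → P) → U)) = True → True = True
¬((R → Q) → (¬¬(S → U) → (((S → R) → P) → U))) = ¬True = False
¬((R → Q) → (¬¬(S → U) → (((S → R) → P) → U))) → P = False → True = True
¬(¬((R → Q) → (¬¬(S → U) → (((S → R) → P) → U))) → P) = ¬True = False
¬¬(¬((R → Q) → (¬¬(S → U) → (((S → R) → P) → U))) → P) = ¬False = True
U → T = False → True = True
T → Q = True → True = True
(U → T) ∨ (T → Q) = True ∨ True = True
¬((U → T) ∨ (T → Q)) = ¬True = False
U → S = False → True = True
T → (U → S) = True → True = True
¬((U → T) ∨ (T → Q)) → (T → (U → S)) = False → True = True
¬(¬((U → T) ∨ (T → Q)) → (T → (U → S))) = ¬True = False
R → ¬(¬((U → T) ∨ (T → Q)) → (T → (U → S))) = True → False = False
¬(R → ¬(¬((U → T) ∨ (T → Q)) → (T → (U → S)))) = ¬False = True
¬¬(¬((R → Q) → (¬¬(S → U) → (((S → R) → P) → U))) → P) → ¬(R → ¬(¬((U → T) ∨ (T → Q)) → (T → (U → S)))) = True → True = True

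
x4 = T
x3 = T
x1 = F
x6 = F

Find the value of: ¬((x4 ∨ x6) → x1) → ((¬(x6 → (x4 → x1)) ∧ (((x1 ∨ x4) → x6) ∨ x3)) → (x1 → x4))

x4 ∨ x6 = T ∨ F = T
(x4 ∨ x6) → x1 = T → F = F
¬((x4 ∨ x6) → x1) = ¬F = T
x4 → x1 = T → F = F
x6 → (x4 → x1) = F → F = T
¬(x6 → (x4 → x1)) = ¬T = F
x1 ∨ x4 = F ∨ T = T
(x1 ∨ x4) → x6 = T → F = F
((x1 ∨ x4) → x6) ∨ x3 = F ∨ T = T
¬(x6 → (x4 → x1)) ∧ (((x1 ∨ x4) → x6) ∨ x3) = F ∧ T = F
x1 → x4 = F → T = T
(¬(x6 → (x4 → x1)) ∧ (((x1 ∨ x4) → x6) ∨ x3)) → (x1 → x4) = F → T = T
¬((x4 ∨ x6) → x1) → ((¬(x6 → (x4 → x1)) ∧ (((x1 ∨ x4) → x6) ∨ x3)) → (x1 → x4)) = T → T = T

T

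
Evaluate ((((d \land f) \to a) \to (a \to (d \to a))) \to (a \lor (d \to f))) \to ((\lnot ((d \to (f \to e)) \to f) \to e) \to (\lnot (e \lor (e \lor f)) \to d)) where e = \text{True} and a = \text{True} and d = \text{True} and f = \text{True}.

\text{True}

Substituting e=\text{True}, a=\text{True}, d=\text{True}, f=\text{True}:
d \land f = \text{True} \land \text{True} = \text{True}
(d \land f) \to a = \text{True} \to \text{True} = \text{True}
d \to a = \text{True} \to \text{True} = \text{True}
a \to (d \to a) = \text{True} \to \text{True} = \text{True}
((d \land f) \to a) \to (a \to (d \to a)) = \text{True} \to \text{True} = \text{True}
d \to f = \text{True} \to \text{True} = \text{True}
a \lor (d \to f) = \text{True} \lor \text{True} = \text{True}
(((d \land f) \to a) \to (a \to (d \to a))) \to (a \lor (d \to f)) = \text{True} \to \text{True} = \text{True}
f \to e = \text{True} \to \text{True} = \text{True}
d \to (f \to e) = \text{True} \to \text{True} = \text{True}
(d \to (f \to e)) \to f = \text{True} \to \text{True} = \text{True}
\lnot ((d \to (f \to e)) \to f) = \lnot \text{True} = \text{False}
\lnot ((d \to (f \to e)) \to f) \to e = \text{False} \to \text{True} = \text{True}
e \lor f = \text{True} \lor \text{True} = \text{True}
e \lor (e \lor f) = \text{True} \lor \text{True} = \text{True}
\lnot (e \lor (e \lor f)) = \lnot \text{True} = \text{False}
\lnot (e \lor (e \lor f)) \to d = \text{False} \to \text{True} = \text{True}
(\lnot ((d \to (f \to e)) \to f) \to e) \to (\lnot (e \lor (e \lor f)) \to d) = \text{True} \to \text{True} = \text{True}
((((d \land f) \to a) \to (a \to (d \to a))) \to (a \lor (d \to f))) \to ((\lnot ((d \to (f \to e)) \to f) \to e) \to (\lnot (e \lor (e \lor f)) \to d)) = \text{True} \to \text{True} = \text{True}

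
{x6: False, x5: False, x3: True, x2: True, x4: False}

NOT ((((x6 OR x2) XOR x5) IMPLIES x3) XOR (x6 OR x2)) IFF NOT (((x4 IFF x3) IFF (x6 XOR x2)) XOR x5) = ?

x6 OR x2 = False OR True = True
(x6 OR x2) XOR x5 = True XOR False = True
((x6 OR x2) XOR x5) IMPLIES x3 = True IMPLIES True = True
x6 OR x2 = False OR True = True
(((x6 OR x2) XOR x5) IMPLIES x3) XOR (x6 OR x2) = True XOR True = False
NOT ((((x6 OR x2) XOR x5) IMPLIES x3) XOR (x6 OR x2)) = NOT False = True
x4 IFF x3 = False IFF True = False
x6 XOR x2 = False XOR True = True
(x4 IFF x3) IFF (x6 XOR x2) = False IFF True = False
((x4 IFF x3) IFF (x6 XOR x2)) XOR x5 = False XOR False = False
NOT (((x4 IFF x3) IFF (x6 XOR x2)) XOR x5) = NOT False = True
NOT ((((x6 OR x2) XOR x5) IMPLIES x3) XOR (x6 OR x2)) IFF NOT (((x4 IFF x3) IFF (x6 XOR x2)) XOR x5) = True IFF True = True

True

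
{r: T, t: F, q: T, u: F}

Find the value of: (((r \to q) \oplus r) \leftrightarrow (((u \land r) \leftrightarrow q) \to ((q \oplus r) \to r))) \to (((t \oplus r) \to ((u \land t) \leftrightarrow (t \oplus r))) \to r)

T

Substituting r=T, t=F, q=T, u=F:
r \to q = T \to T = T
(r \to q) \oplus r = T \oplus T = F
u \land r = F \land T = F
(u \land r) \leftrightarrow q = F \leftrightarrow T = F
q \oplus r = T \oplus T = F
(q \oplus r) \to r = F \to T = T
((u \land r) \leftrightarrow q) \to ((q \oplus r) \to r) = F \to T = T
((r \to q) \oplus r) \leftrightarrow (((u \land r) \leftrightarrow q) \to ((q \oplus r) \to r)) = F \leftrightarrow T = F
t \oplus r = F \oplus T = T
u \land t = F \land F = F
t \oplus r = F \oplus T = T
(u \land t) \leftrightarrow (t \oplus r) = F \leftrightarrow T = F
(t \oplus r) \to ((u \land t) \leftrightarrow (t \oplus r)) = T \to F = F
((t \oplus r) \to ((u \land t) \leftrightarrow (t \oplus r))) \to r = F \to T = T
(((r \to q) \oplus r) \leftrightarrow (((u \land r) \leftrightarrow q) \to ((q \oplus r) \to r))) \to (((t \oplus r) \to ((u \land t) \leftrightarrow (t \oplus r))) \to r) = F \to T = T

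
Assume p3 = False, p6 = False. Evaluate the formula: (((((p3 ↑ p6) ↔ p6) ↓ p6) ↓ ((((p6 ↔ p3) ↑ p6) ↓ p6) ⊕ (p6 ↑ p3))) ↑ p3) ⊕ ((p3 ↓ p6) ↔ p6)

True

Substituting p3=False, p6=False:
p3 ↑ p6 = False ↑ False = True
(p3 ↑ p6) ↔ p6 = True ↔ False = False
((p3 ↑ p6) ↔ p6) ↓ p6 = False ↓ False = True
p6 ↔ p3 = False ↔ False = True
(p6 ↔ p3) ↑ p6 = True ↑ False = True
((p6 ↔ p3) ↑ p6) ↓ p6 = True ↓ False = False
p6 ↑ p3 = False ↑ False = True
(((p6 ↔ p3) ↑ p6) ↓ p6) ⊕ (p6 ↑ p3) = False ⊕ True = True
(((p3 ↑ p6) ↔ p6) ↓ p6) ↓ ((((p6 ↔ p3) ↑ p6) ↓ p6) ⊕ (p6 ↑ p3)) = True ↓ True = False
((((p3 ↑ p6) ↔ p6) ↓ p6) ↓ ((((p6 ↔ p3) ↑ p6) ↓ p6) ⊕ (p6 ↑ p3))) ↑ p3 = False ↑ False = True
p3 ↓ p6 = False ↓ False = True
(p3 ↓ p6) ↔ p6 = True ↔ False = False
(((((p3 ↑ p6) ↔ p6) ↓ p6) ↓ ((((p6 ↔ p3) ↑ p6) ↓ p6) ⊕ (p6 ↑ p3))) ↑ p3) ⊕ ((p3 ↓ p6) ↔ p6) = True ⊕ False = True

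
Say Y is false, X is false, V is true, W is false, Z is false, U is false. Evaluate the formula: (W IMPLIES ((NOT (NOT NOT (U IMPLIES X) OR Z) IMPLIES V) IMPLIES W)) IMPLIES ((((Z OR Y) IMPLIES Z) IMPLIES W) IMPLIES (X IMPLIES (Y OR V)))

U IMPLIES X = False IMPLIES False = True
NOT (U IMPLIES X) = NOT True = False
NOT NOT (U IMPLIES X) = NOT False = True
NOT NOT (U IMPLIES X) OR Z = True OR False = True
NOT (NOT NOT (U IMPLIES X) OR Z) = NOT True = False
NOT (NOT NOT (U IMPLIES X) OR Z) IMPLIES V = False IMPLIES True = True
(NOT (NOT NOT (U IMPLIES X) OR Z) IMPLIES V) IMPLIES W = True IMPLIES False = False
W IMPLIES ((NOT (NOT NOT (U IMPLIES X) OR Z) IMPLIES V) IMPLIES W) = False IMPLIES False = True
Z OR Y = False OR False = False
(Z OR Y) IMPLIES Z = False IMPLIES False = True
((Z OR Y) IMPLIES Z) IMPLIES W = True IMPLIES False = False
Y OR V = False OR True = True
X IMPLIES (Y OR V) = False IMPLIES True = True
(((Z OR Y) IMPLIES Z) IMPLIES W) IMPLIES (X IMPLIES (Y OR V)) = False IMPLIES True = True
(W IMPLIES ((NOT (NOT NOT (U IMPLIES X) OR Z) IMPLIES V) IMPLIES W)) IMPLIES ((((Z OR Y) IMPLIES Z) IMPLIES W) IMPLIES (X IMPLIES (Y OR V))) = True IMPLIES True = True

True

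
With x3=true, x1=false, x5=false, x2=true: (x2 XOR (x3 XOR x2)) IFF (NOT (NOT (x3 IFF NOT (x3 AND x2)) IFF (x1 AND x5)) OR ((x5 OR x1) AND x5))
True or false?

true

Substituting x3=true, x1=false, x5=false, x2=true:
x3 XOR x2 = true XOR true = false
x2 XOR (x3 XOR x2) = true XOR false = true
x3 AND x2 = true AND true = true
NOT (x3 AND x2) = NOT true = false
x3 IFF NOT (x3 AND x2) = true IFF false = false
NOT (x3 IFF NOT (x3 AND x2)) = NOT false = true
x1 AND x5 = false AND false = false
NOT (x3 IFF NOT (x3 AND x2)) IFF (x1 AND x5) = true IFF false = false
NOT (NOT (x3 IFF NOT (x3 AND x2)) IFF (x1 AND x5)) = NOT false = true
x5 OR x1 = false OR false = false
(x5 OR x1) AND x5 = false AND false = false
NOT (NOT (x3 IFF NOT (x3 AND x2)) IFF (x1 AND x5)) OR ((x5 OR x1) AND x5) = true OR false = true
(x2 XOR (x3 XOR x2)) IFF (NOT (NOT (x3 IFF NOT (x3 AND x2)) IFF (x1 AND x5)) OR ((x5 OR x1) AND x5)) = true IFF true = true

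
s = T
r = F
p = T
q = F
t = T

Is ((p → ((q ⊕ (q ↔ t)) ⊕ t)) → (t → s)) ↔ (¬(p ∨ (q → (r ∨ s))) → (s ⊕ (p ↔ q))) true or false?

T

q ↔ t = F ↔ T = F
q ⊕ (q ↔ t) = F ⊕ F = F
(q ⊕ (q ↔ t)) ⊕ t = F ⊕ T = T
p → ((q ⊕ (q ↔ t)) ⊕ t) = T → T = T
t → s = T → T = T
(p → ((q ⊕ (q ↔ t)) ⊕ t)) → (t → s) = T → T = T
r ∨ s = F ∨ T = T
q → (r ∨ s) = F → T = T
p ∨ (q → (r ∨ s)) = T ∨ T = T
¬(p ∨ (q → (r ∨ s))) = ¬T = F
p ↔ q = T ↔ F = F
s ⊕ (p ↔ q) = T ⊕ F = T
¬(p ∨ (q → (r ∨ s))) → (s ⊕ (p ↔ q)) = F → T = T
((p → ((q ⊕ (q ↔ t)) ⊕ t)) → (t → s)) ↔ (¬(p ∨ (q → (r ∨ s))) → (s ⊕ (p ↔ q))) = T ↔ T = T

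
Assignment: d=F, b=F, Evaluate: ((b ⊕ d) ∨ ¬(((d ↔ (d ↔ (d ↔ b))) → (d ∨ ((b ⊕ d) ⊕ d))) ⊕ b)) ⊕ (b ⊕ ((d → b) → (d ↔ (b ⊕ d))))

b ⊕ d = F ⊕ F = F
d ↔ b = F ↔ F = T
d ↔ (d ↔ b) = F ↔ T = F
d ↔ (d ↔ (d ↔ b)) = F ↔ F = T
b ⊕ d = F ⊕ F = F
(b ⊕ d) ⊕ d = F ⊕ F = F
d ∨ ((b ⊕ d) ⊕ d) = F ∨ F = F
(d ↔ (d ↔ (d ↔ b))) → (d ∨ ((b ⊕ d) ⊕ d)) = T → F = F
((d ↔ (d ↔ (d ↔ b))) → (d ∨ ((b ⊕ d) ⊕ d))) ⊕ b = F ⊕ F = F
¬(((d ↔ (d ↔ (d ↔ b))) → (d ∨ ((b ⊕ d) ⊕ d))) ⊕ b) = ¬F = T
(b ⊕ d) ∨ ¬(((d ↔ (d ↔ (d ↔ b))) → (d ∨ ((b ⊕ d) ⊕ d))) ⊕ b) = F ∨ T = T
d → b = F → F = T
b ⊕ d = F ⊕ F = F
d ↔ (b ⊕ d) = F ↔ F = T
(d → b) → (d ↔ (b ⊕ d)) = T → T = T
b ⊕ ((d → b) → (d ↔ (b ⊕ d))) = F ⊕ T = T
((b ⊕ d) ∨ ¬(((d ↔ (d ↔ (d ↔ b))) → (d ∨ ((b ⊕ d) ⊕ d))) ⊕ b)) ⊕ (b ⊕ ((d → b) → (d ↔ (b ⊕ d)))) = T ⊕ T = F

F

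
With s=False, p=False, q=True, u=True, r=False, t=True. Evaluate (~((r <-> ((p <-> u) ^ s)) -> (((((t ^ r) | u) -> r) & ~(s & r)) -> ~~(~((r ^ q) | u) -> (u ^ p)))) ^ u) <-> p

Substituting s=False, p=False, q=True, u=True, r=False, t=True:
p <-> u = False <-> True = False
(p <-> u) ^ s = False ^ False = False
r <-> ((p <-> u) ^ s) = False <-> False = True
t ^ r = True ^ False = True
(t ^ r) | u = True | True = True
((t ^ r) | u) -> r = True -> False = False
s & r = False & False = False
~(s & r) = ~False = True
(((t ^ r) | u) -> r) & ~(s & r) = False & True = False
r ^ q = False ^ True = True
(r ^ q) | u = True | True = True
~((r ^ q) | u) = ~True = False
u ^ p = True ^ False = True
~((r ^ q) | u) -> (u ^ p) = False -> True = True
~(~((r ^ q) | u) -> (u ^ p)) = ~True = False
~~(~((r ^ q) | u) -> (u ^ p)) = ~False = True
((((t ^ r) | u) -> r) & ~(s & r)) -> ~~(~((r ^ q) | u) -> (u ^ p)) = False -> True = True
(r <-> ((p <-> u) ^ s)) -> (((((t ^ r) | u) -> r) & ~(s & r)) -> ~~(~((r ^ q) | u) -> (u ^ p))) = True -> True = True
~((r <-> ((p <-> u) ^ s)) -> (((((t ^ r) | u) -> r) & ~(s & r)) -> ~~(~((r ^ q) | u) -> (u ^ p)))) = ~True = False
~((r <-> ((p <-> u) ^ s)) -> (((((t ^ r) | u) -> r) & ~(s & r)) -> ~~(~((r ^ q) | u) -> (u ^ p)))) ^ u = False ^ True = True
(~((r <-> ((p <-> u) ^ s)) -> (((((t ^ r) | u) -> r) & ~(s & r)) -> ~~(~((r ^ q) | u) -> (u ^ p)))) ^ u) <-> p = True <-> False = False

False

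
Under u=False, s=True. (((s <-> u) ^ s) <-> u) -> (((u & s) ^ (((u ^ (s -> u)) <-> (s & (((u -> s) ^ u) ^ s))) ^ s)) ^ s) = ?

s <-> u = True <-> False = False
(s <-> u) ^ s = False ^ True = True
((s <-> u) ^ s) <-> u = True <-> False = False
u & s = False & True = False
s -> u = True -> False = False
u ^ (s -> u) = False ^ False = False
u -> s = False -> True = True
(u -> s) ^ u = True ^ False = True
((u -> s) ^ u) ^ s = True ^ True = False
s & (((u -> s) ^ u) ^ s) = True & False = False
(u ^ (s -> u)) <-> (s & (((u -> s) ^ u) ^ s)) = False <-> False = True
((u ^ (s -> u)) <-> (s & (((u -> s) ^ u) ^ s))) ^ s = True ^ True = False
(u & s) ^ (((u ^ (s -> u)) <-> (s & (((u -> s) ^ u) ^ s))) ^ s) = False ^ False = False
((u & s) ^ (((u ^ (s -> u)) <-> (s & (((u -> s) ^ u) ^ s))) ^ s)) ^ s = False ^ True = True
(((s <-> u) ^ s) <-> u) -> (((u & s) ^ (((u ^ (s -> u)) <-> (s & (((u -> s) ^ u) ^ s))) ^ s)) ^ s) = False -> True = True

True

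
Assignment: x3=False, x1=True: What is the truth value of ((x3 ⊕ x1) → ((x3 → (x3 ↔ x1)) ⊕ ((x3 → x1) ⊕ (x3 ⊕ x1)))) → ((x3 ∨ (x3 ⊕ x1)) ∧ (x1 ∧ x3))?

False

Substituting x3=False, x1=True:
x3 ⊕ x1 = False ⊕ True = True
x3 ↔ x1 = False ↔ True = False
x3 → (x3 ↔ x1) = False → False = True
x3 → x1 = False → True = True
x3 ⊕ x1 = False ⊕ True = True
(x3 → x1) ⊕ (x3 ⊕ x1) = True ⊕ True = False
(x3 → (x3 ↔ x1)) ⊕ ((x3 → x1) ⊕ (x3 ⊕ x1)) = True ⊕ False = True
(x3 ⊕ x1) → ((x3 → (x3 ↔ x1)) ⊕ ((x3 → x1) ⊕ (x3 ⊕ x1))) = True → True = True
x3 ⊕ x1 = False ⊕ True = True
x3 ∨ (x3 ⊕ x1) = False ∨ True = True
x1 ∧ x3 = True ∧ False = False
(x3 ∨ (x3 ⊕ x1)) ∧ (x1 ∧ x3) = True ∧ False = False
((x3 ⊕ x1) → ((x3 → (x3 ↔ x1)) ⊕ ((x3 → x1) ⊕ (x3 ⊕ x1)))) → ((x3 ∨ (x3 ⊕ x1)) ∧ (x1 ∧ x3)) = True → False = False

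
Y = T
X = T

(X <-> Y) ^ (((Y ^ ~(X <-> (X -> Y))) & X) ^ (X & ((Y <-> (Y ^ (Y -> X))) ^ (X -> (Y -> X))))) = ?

T

X <-> Y = T <-> T = T
X -> Y = T -> T = T
X <-> (X -> Y) = T <-> T = T
~(X <-> (X -> Y)) = ~T = F
Y ^ ~(X <-> (X -> Y)) = T ^ F = T
(Y ^ ~(X <-> (X -> Y))) & X = T & T = T
Y -> X = T -> T = T
Y ^ (Y -> X) = T ^ T = F
Y <-> (Y ^ (Y -> X)) = T <-> F = F
Y -> X = T -> T = T
X -> (Y -> X) = T -> T = T
(Y <-> (Y ^ (Y -> X))) ^ (X -> (Y -> X)) = F ^ T = T
X & ((Y <-> (Y ^ (Y -> X))) ^ (X -> (Y -> X))) = T & T = T
((Y ^ ~(X <-> (X -> Y))) & X) ^ (X & ((Y <-> (Y ^ (Y -> X))) ^ (X -> (Y -> X)))) = T ^ T = F
(X <-> Y) ^ (((Y ^ ~(X <-> (X -> Y))) & X) ^ (X & ((Y <-> (Y ^ (Y -> X))) ^ (X -> (Y -> X))))) = T ^ F = T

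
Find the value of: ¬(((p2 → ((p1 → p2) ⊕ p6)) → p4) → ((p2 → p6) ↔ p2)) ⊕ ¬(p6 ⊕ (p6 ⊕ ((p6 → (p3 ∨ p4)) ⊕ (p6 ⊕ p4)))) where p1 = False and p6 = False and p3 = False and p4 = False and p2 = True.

Substituting p1=False, p6=False, p3=False, p4=False, p2=True:
p1 → p2 = False → True = True
(p1 → p2) ⊕ p6 = True ⊕ False = True
p2 → ((p1 → p2) ⊕ p6) = True → True = True
(p2 → ((p1 → p2) ⊕ p6)) → p4 = True → False = False
p2 → p6 = True → False = False
(p2 → p6) ↔ p2 = False ↔ True = False
((p2 → ((p1 → p2) ⊕ p6)) → p4) → ((p2 → p6) ↔ p2) = False → False = True
¬(((p2 → ((p1 → p2) ⊕ p6)) → p4) → ((p2 → p6) ↔ p2)) = ¬True = False
p3 ∨ p4 = False ∨ False = False
p6 → (p3 ∨ p4) = False → False = True
p6 ⊕ p4 = False ⊕ False = False
(p6 → (p3 ∨ p4)) ⊕ (p6 ⊕ p4) = True ⊕ False = True
p6 ⊕ ((p6 → (p3 ∨ p4)) ⊕ (p6 ⊕ p4)) = False ⊕ True = True
p6 ⊕ (p6 ⊕ ((p6 → (p3 ∨ p4)) ⊕ (p6 ⊕ p4))) = False ⊕ True = True
¬(p6 ⊕ (p6 ⊕ ((p6 → (p3 ∨ p4)) ⊕ (p6 ⊕ p4)))) = ¬True = False
¬(((p2 → ((p1 → p2) ⊕ p6)) → p4) → ((p2 → p6) ↔ p2)) ⊕ ¬(p6 ⊕ (p6 ⊕ ((p6 → (p3 ∨ p4)) ⊕ (p6 ⊕ p4)))) = False ⊕ False = False

False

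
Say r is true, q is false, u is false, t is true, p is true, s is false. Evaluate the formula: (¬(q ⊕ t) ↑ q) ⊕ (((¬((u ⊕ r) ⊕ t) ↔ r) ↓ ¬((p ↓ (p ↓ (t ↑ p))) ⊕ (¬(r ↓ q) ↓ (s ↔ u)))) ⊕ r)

Substituting r=True, q=False, u=False, t=True, p=True, s=False:
q ⊕ t = False ⊕ True = True
¬(q ⊕ t) = ¬True = False
¬(q ⊕ t) ↑ q = False ↑ False = True
u ⊕ r = False ⊕ True = True
(u ⊕ r) ⊕ t = True ⊕ True = False
¬((u ⊕ r) ⊕ t) = ¬False = True
¬((u ⊕ r) ⊕ t) ↔ r = True ↔ True = True
t ↑ p = True ↑ True = False
p ↓ (t ↑ p) = True ↓ False = False
p ↓ (p ↓ (t ↑ p)) = True ↓ False = False
r ↓ q = True ↓ False = False
¬(r ↓ q) = ¬False = True
s ↔ u = False ↔ False = True
¬(r ↓ q) ↓ (s ↔ u) = True ↓ True = False
(p ↓ (p ↓ (t ↑ p))) ⊕ (¬(r ↓ q) ↓ (s ↔ u)) = False ⊕ False = False
¬((p ↓ (p ↓ (t ↑ p))) ⊕ (¬(r ↓ q) ↓ (s ↔ u))) = ¬False = True
(¬((u ⊕ r) ⊕ t) ↔ r) ↓ ¬((p ↓ (p ↓ (t ↑ p))) ⊕ (¬(r ↓ q) ↓ (s ↔ u))) = True ↓ True = False
((¬((u ⊕ r) ⊕ t) ↔ r) ↓ ¬((p ↓ (p ↓ (t ↑ p))) ⊕ (¬(r ↓ q) ↓ (s ↔ u)))) ⊕ r = False ⊕ True = True
(¬(q ⊕ t) ↑ q) ⊕ (((¬((u ⊕ r) ⊕ t) ↔ r) ↓ ¬((p ↓ (p ↓ (t ↑ p))) ⊕ (¬(r ↓ q) ↓ (s ↔ u)))) ⊕ r) = True ⊕ True = False

False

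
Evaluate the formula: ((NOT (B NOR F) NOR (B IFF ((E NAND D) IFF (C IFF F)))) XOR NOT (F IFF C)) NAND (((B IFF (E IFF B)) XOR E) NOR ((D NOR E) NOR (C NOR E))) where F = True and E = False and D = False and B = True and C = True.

B NOR F = True NOR True = False
NOT (B NOR F) = NOT False = True
E NAND D = False NAND False = True
C IFF F = True IFF True = True
(E NAND D) IFF (C IFF F) = True IFF True = True
B IFF ((E NAND D) IFF (C IFF F)) = True IFF True = True
NOT (B NOR F) NOR (B IFF ((E NAND D) IFF (C IFF F))) = True NOR True = False
F IFF C = True IFF True = True
NOT (F IFF C) = NOT True = False
(NOT (B NOR F) NOR (B IFF ((E NAND D) IFF (C IFF F)))) XOR NOT (F IFF C) = False XOR False = False
E IFF B = False IFF True = False
B IFF (E IFF B) = True IFF False = False
(B IFF (E IFF B)) XOR E = False XOR False = False
D NOR E = False NOR False = True
C NOR E = True NOR False = False
(D NOR E) NOR (C NOR E) = True NOR False = False
((B IFF (E IFF B)) XOR E) NOR ((D NOR E) NOR (C NOR E)) = False NOR False = True
((NOT (B NOR F) NOR (B IFF ((E NAND D) IFF (C IFF F)))) XOR NOT (F IFF C)) NAND (((B IFF (E IFF B)) XOR E) NOR ((D NOR E) NOR (C NOR E))) = False NAND True = True

True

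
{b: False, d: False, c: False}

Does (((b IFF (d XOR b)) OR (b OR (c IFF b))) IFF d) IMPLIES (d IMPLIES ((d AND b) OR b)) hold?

True

Substituting b=False, d=False, c=False:
d XOR b = False XOR False = False
b IFF (d XOR b) = False IFF False = True
c IFF b = False IFF False = True
b OR (c IFF b) = False OR True = True
(b IFF (d XOR b)) OR (b OR (c IFF b)) = True OR True = True
((b IFF (d XOR b)) OR (b OR (c IFF b))) IFF d = True IFF False = False
d AND b = False AND False = False
(d AND b) OR b = False OR False = False
d IMPLIES ((d AND b) OR b) = False IMPLIES False = True
(((b IFF (d XOR b)) OR (b OR (c IFF b))) IFF d) IMPLIES (d IMPLIES ((d AND b) OR b)) = False IMPLIES True = True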